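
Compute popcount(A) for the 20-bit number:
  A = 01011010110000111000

01011010110000111000
1-bits at positions (from bit 0 = LSB): 3, 4, 5, 10, 11, 13, 15, 16, 18
Count = 9

Answer: 9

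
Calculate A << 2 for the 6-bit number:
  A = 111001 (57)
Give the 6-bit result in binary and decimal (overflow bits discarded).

Shift left by 2: drop the top 2 bit(s), append 2 zero(s) on the right.
  111001  ->  discard [11], keep [1001], append 00
= 100100

Answer: 100100 (36)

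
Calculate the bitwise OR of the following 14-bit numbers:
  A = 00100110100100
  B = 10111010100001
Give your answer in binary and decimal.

Apply | to each column (1 where either bit is 1):
  00100110100100
| 10111010100001
----------------
  10111110100101

Answer: 10111110100101 (12197)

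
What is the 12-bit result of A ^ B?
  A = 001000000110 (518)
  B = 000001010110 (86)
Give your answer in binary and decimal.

Apply ^ to each column (1 where bits differ):
  001000000110
^ 000001010110
--------------
  001001010000

Answer: 001001010000 (592)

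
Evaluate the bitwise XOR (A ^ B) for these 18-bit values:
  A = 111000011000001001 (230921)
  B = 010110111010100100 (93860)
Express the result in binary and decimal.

Apply ^ to each column (1 where bits differ):
  111000011000001001
^ 010110111010100100
--------------------
  101110100010101101

Answer: 101110100010101101 (190637)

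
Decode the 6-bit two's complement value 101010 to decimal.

MSB is 1, so the value is negative. Find the magnitude:
1. Invert bits:  010101
2. Add 1:        010110  = 22
3. Apply sign:   -22

Answer: -22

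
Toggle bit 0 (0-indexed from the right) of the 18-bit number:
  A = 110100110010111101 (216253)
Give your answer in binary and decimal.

Mask = 1 << 0 = 000000000000000001
Bit 0 of A is 1; XOR with the mask flips it to 0.
  110100110010111101
^ 000000000000000001
--------------------
  110100110010111100

Answer: 110100110010111100 (216252)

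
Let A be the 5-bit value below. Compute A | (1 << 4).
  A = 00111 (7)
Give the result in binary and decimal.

Mask = 1 << 4 = 10000
Bit 4 of A is 0, so OR-ing with the mask flips it to 1.
  00111
| 10000
-------
  10111

Answer: 10111 (23)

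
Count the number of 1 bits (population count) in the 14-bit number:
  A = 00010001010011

00010001010011
1-bits at positions (from bit 0 = LSB): 0, 1, 4, 6, 10
Count = 5

Answer: 5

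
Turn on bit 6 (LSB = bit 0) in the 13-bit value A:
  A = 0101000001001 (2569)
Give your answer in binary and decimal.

Mask = 1 << 6 = 0000001000000
Bit 6 of A is 0, so OR-ing with the mask flips it to 1.
  0101000001001
| 0000001000000
---------------
  0101001001001

Answer: 0101001001001 (2633)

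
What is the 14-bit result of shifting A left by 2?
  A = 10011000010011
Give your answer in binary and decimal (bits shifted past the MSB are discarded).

Shift left by 2: drop the top 2 bit(s), append 2 zero(s) on the right.
  10011000010011  ->  discard [10], keep [011000010011], append 00
= 01100001001100

Answer: 01100001001100 (6220)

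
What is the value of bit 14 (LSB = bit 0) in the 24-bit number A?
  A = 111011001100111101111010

Bit 14 is the 15th from the right.
  111011001100111101111010
           ^
That bit is 1.

Answer: 1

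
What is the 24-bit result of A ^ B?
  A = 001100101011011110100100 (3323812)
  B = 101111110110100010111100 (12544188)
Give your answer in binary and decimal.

Apply ^ to each column (1 where bits differ):
  001100101011011110100100
^ 101111110110100010111100
--------------------------
  100011011101111100011000

Answer: 100011011101111100011000 (9297688)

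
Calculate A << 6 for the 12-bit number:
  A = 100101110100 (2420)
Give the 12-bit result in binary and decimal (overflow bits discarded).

Shift left by 6: drop the top 6 bit(s), append 6 zero(s) on the right.
  100101110100  ->  discard [100101], keep [110100], append 000000
= 110100000000

Answer: 110100000000 (3328)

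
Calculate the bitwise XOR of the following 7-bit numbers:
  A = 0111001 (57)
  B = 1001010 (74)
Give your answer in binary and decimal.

Apply ^ to each column (1 where bits differ):
  0111001
^ 1001010
---------
  1110011

Answer: 1110011 (115)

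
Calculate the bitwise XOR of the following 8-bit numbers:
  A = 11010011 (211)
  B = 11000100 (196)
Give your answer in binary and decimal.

Apply ^ to each column (1 where bits differ):
  11010011
^ 11000100
----------
  00010111

Answer: 00010111 (23)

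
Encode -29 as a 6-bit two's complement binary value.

1. Binary of +29:  011101
2. Invert bits:     100010
3. Add 1:           100011

Answer: 100011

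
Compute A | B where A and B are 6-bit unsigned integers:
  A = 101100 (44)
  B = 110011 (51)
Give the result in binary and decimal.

Apply | to each column (1 where either bit is 1):
  101100
| 110011
--------
  111111

Answer: 111111 (63)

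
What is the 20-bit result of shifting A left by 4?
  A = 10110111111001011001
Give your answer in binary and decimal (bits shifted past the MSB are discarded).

Shift left by 4: drop the top 4 bit(s), append 4 zero(s) on the right.
  10110111111001011001  ->  discard [1011], keep [0111111001011001], append 0000
= 01111110010110010000

Answer: 01111110010110010000 (517520)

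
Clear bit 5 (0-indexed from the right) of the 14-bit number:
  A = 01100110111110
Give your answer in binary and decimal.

Mask = ~(1 << 5) = 11111111011111
Bit 5 of A is 1, so AND-ing with the mask clears it to 0.
  01100110111110
& 11111111011111
----------------
  01100110011110

Answer: 01100110011110 (6558)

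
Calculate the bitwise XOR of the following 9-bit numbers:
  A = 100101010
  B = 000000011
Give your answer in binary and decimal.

Apply ^ to each column (1 where bits differ):
  100101010
^ 000000011
-----------
  100101001

Answer: 100101001 (297)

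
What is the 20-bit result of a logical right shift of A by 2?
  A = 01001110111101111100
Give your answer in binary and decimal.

Logical shift right by 2: drop the bottom 2 bit(s), prepend 2 zero(s) on the left.
  01001110111101111100  ->  keep [010011101111011111], discard [00], prepend 00
= 00010011101111011111

Answer: 00010011101111011111 (80863)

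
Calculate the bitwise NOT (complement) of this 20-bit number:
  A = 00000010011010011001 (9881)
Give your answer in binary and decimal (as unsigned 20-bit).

Flip each bit (0->1, 1->0):
  00000010011010011001
  11111101100101100110

Answer: 11111101100101100110 (1038694)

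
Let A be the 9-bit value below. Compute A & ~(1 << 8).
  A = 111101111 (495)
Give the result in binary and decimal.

Mask = ~(1 << 8) = 011111111
Bit 8 of A is 1, so AND-ing with the mask clears it to 0.
  111101111
& 011111111
-----------
  011101111

Answer: 011101111 (239)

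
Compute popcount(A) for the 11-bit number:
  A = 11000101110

11000101110
1-bits at positions (from bit 0 = LSB): 1, 2, 3, 5, 9, 10
Count = 6

Answer: 6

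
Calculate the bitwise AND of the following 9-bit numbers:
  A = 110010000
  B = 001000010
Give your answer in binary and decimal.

Apply & to each column (1 only where both bits are 1):
  110010000
& 001000010
-----------
  000000000

Answer: 000000000 (0)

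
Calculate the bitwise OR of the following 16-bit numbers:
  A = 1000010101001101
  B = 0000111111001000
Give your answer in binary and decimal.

Apply | to each column (1 where either bit is 1):
  1000010101001101
| 0000111111001000
------------------
  1000111111001101

Answer: 1000111111001101 (36813)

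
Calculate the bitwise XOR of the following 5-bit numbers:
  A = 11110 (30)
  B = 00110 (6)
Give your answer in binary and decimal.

Apply ^ to each column (1 where bits differ):
  11110
^ 00110
-------
  11000

Answer: 11000 (24)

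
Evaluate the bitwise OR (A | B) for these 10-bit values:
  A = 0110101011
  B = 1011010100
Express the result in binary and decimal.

Apply | to each column (1 where either bit is 1):
  0110101011
| 1011010100
------------
  1111111111

Answer: 1111111111 (1023)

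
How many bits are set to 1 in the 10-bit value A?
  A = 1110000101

1110000101
1-bits at positions (from bit 0 = LSB): 0, 2, 7, 8, 9
Count = 5

Answer: 5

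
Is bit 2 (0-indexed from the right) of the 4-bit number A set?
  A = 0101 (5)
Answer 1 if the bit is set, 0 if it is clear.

Bit 2 is the 3rd from the right.
  0101
   ^
That bit is 1.

Answer: 1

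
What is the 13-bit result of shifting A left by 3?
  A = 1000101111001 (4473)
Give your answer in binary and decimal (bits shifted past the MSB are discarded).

Shift left by 3: drop the top 3 bit(s), append 3 zero(s) on the right.
  1000101111001  ->  discard [100], keep [0101111001], append 000
= 0101111001000

Answer: 0101111001000 (3016)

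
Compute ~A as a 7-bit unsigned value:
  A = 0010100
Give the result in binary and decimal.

Flip each bit (0->1, 1->0):
  0010100
  1101011

Answer: 1101011 (107)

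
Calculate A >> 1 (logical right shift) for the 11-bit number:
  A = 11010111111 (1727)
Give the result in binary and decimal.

Logical shift right by 1: drop the bottom 1 bit(s), prepend 1 zero(s) on the left.
  11010111111  ->  keep [1101011111], discard [1], prepend 0
= 01101011111

Answer: 01101011111 (863)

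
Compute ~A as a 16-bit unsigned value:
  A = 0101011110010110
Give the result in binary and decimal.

Flip each bit (0->1, 1->0):
  0101011110010110
  1010100001101001

Answer: 1010100001101001 (43113)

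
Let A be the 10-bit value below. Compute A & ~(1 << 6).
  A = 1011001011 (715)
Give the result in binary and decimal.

Mask = ~(1 << 6) = 1110111111
Bit 6 of A is 1, so AND-ing with the mask clears it to 0.
  1011001011
& 1110111111
------------
  1010001011

Answer: 1010001011 (651)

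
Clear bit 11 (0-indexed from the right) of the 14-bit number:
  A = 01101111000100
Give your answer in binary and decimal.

Mask = ~(1 << 11) = 11011111111111
Bit 11 of A is 1, so AND-ing with the mask clears it to 0.
  01101111000100
& 11011111111111
----------------
  01001111000100

Answer: 01001111000100 (5060)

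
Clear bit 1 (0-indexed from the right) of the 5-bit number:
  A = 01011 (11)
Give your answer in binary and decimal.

Mask = ~(1 << 1) = 11101
Bit 1 of A is 1, so AND-ing with the mask clears it to 0.
  01011
& 11101
-------
  01001

Answer: 01001 (9)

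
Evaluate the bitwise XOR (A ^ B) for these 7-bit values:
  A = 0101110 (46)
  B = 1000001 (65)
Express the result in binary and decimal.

Apply ^ to each column (1 where bits differ):
  0101110
^ 1000001
---------
  1101111

Answer: 1101111 (111)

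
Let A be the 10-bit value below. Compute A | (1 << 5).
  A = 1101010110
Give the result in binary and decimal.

Mask = 1 << 5 = 0000100000
Bit 5 of A is 0, so OR-ing with the mask flips it to 1.
  1101010110
| 0000100000
------------
  1101110110

Answer: 1101110110 (886)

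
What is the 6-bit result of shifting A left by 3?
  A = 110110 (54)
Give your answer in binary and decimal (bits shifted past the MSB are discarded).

Shift left by 3: drop the top 3 bit(s), append 3 zero(s) on the right.
  110110  ->  discard [110], keep [110], append 000
= 110000

Answer: 110000 (48)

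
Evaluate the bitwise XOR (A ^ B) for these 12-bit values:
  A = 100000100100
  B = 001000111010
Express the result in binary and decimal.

Apply ^ to each column (1 where bits differ):
  100000100100
^ 001000111010
--------------
  101000011110

Answer: 101000011110 (2590)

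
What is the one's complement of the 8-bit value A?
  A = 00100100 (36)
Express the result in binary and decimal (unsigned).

Flip each bit (0->1, 1->0):
  00100100
  11011011

Answer: 11011011 (219)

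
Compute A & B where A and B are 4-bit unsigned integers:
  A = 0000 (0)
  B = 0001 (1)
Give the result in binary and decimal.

Apply & to each column (1 only where both bits are 1):
  0000
& 0001
------
  0000

Answer: 0000 (0)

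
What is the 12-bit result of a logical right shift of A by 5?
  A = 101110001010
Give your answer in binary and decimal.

Logical shift right by 5: drop the bottom 5 bit(s), prepend 5 zero(s) on the left.
  101110001010  ->  keep [1011100], discard [01010], prepend 00000
= 000001011100

Answer: 000001011100 (92)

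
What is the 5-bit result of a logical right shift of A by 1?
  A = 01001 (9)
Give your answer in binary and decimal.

Logical shift right by 1: drop the bottom 1 bit(s), prepend 1 zero(s) on the left.
  01001  ->  keep [0100], discard [1], prepend 0
= 00100

Answer: 00100 (4)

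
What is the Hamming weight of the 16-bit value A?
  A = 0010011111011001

0010011111011001
1-bits at positions (from bit 0 = LSB): 0, 3, 4, 6, 7, 8, 9, 10, 13
Count = 9

Answer: 9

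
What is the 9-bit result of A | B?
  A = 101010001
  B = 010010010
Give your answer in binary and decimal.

Apply | to each column (1 where either bit is 1):
  101010001
| 010010010
-----------
  111010011

Answer: 111010011 (467)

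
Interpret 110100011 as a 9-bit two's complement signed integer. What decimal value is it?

MSB is 1, so the value is negative. Find the magnitude:
1. Invert bits:  001011100
2. Add 1:        001011101  = 93
3. Apply sign:   -93

Answer: -93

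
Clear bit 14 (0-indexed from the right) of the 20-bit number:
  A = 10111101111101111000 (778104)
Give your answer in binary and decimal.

Mask = ~(1 << 14) = 11111011111111111111
Bit 14 of A is 1, so AND-ing with the mask clears it to 0.
  10111101111101111000
& 11111011111111111111
----------------------
  10111001111101111000

Answer: 10111001111101111000 (761720)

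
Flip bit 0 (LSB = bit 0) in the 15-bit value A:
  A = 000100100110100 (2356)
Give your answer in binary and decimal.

Mask = 1 << 0 = 000000000000001
Bit 0 of A is 0; XOR with the mask flips it to 1.
  000100100110100
^ 000000000000001
-----------------
  000100100110101

Answer: 000100100110101 (2357)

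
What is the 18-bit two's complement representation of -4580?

1. Binary of +4580:  000001000111100100
2. Invert bits:     111110111000011011
3. Add 1:           111110111000011100

Answer: 111110111000011100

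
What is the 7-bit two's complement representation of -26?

1. Binary of +26:  0011010
2. Invert bits:     1100101
3. Add 1:           1100110

Answer: 1100110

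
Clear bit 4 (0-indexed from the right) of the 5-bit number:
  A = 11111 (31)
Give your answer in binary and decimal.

Mask = ~(1 << 4) = 01111
Bit 4 of A is 1, so AND-ing with the mask clears it to 0.
  11111
& 01111
-------
  01111

Answer: 01111 (15)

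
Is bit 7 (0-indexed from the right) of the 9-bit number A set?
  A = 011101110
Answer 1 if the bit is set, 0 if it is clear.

Bit 7 is the 8th from the right.
  011101110
   ^
That bit is 1.

Answer: 1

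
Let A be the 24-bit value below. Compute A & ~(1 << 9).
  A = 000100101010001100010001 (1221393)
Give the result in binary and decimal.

Mask = ~(1 << 9) = 111111111111110111111111
Bit 9 of A is 1, so AND-ing with the mask clears it to 0.
  000100101010001100010001
& 111111111111110111111111
--------------------------
  000100101010000100010001

Answer: 000100101010000100010001 (1220881)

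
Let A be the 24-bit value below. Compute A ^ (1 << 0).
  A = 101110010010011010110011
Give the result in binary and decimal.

Mask = 1 << 0 = 000000000000000000000001
Bit 0 of A is 1; XOR with the mask flips it to 0.
  101110010010011010110011
^ 000000000000000000000001
--------------------------
  101110010010011010110010

Answer: 101110010010011010110010 (12134066)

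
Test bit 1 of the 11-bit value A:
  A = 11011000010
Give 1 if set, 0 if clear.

Bit 1 is the 2nd from the right.
  11011000010
           ^
That bit is 1.

Answer: 1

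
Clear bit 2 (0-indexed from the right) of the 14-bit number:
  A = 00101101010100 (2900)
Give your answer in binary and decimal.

Mask = ~(1 << 2) = 11111111111011
Bit 2 of A is 1, so AND-ing with the mask clears it to 0.
  00101101010100
& 11111111111011
----------------
  00101101010000

Answer: 00101101010000 (2896)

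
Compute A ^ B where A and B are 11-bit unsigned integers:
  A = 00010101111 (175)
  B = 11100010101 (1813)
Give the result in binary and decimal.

Apply ^ to each column (1 where bits differ):
  00010101111
^ 11100010101
-------------
  11110111010

Answer: 11110111010 (1978)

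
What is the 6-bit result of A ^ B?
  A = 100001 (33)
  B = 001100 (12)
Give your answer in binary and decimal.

Apply ^ to each column (1 where bits differ):
  100001
^ 001100
--------
  101101

Answer: 101101 (45)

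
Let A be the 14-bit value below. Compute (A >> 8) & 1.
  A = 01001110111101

Bit 8 is the 9th from the right.
  01001110111101
       ^
That bit is 1.

Answer: 1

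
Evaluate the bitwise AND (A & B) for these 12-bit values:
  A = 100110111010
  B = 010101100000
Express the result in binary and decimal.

Apply & to each column (1 only where both bits are 1):
  100110111010
& 010101100000
--------------
  000100100000

Answer: 000100100000 (288)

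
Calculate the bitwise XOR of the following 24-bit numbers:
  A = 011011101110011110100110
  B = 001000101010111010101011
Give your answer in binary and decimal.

Apply ^ to each column (1 where bits differ):
  011011101110011110100110
^ 001000101010111010101011
--------------------------
  010011000100100100001101

Answer: 010011000100100100001101 (4999437)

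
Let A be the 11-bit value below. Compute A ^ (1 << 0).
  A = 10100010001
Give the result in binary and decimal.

Mask = 1 << 0 = 00000000001
Bit 0 of A is 1; XOR with the mask flips it to 0.
  10100010001
^ 00000000001
-------------
  10100010000

Answer: 10100010000 (1296)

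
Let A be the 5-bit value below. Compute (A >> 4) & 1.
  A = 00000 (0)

Bit 4 is the 5th from the right.
  00000
  ^
That bit is 0.

Answer: 0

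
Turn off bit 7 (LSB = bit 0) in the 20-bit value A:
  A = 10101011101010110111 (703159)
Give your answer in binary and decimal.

Mask = ~(1 << 7) = 11111111111101111111
Bit 7 of A is 1, so AND-ing with the mask clears it to 0.
  10101011101010110111
& 11111111111101111111
----------------------
  10101011101000110111

Answer: 10101011101000110111 (703031)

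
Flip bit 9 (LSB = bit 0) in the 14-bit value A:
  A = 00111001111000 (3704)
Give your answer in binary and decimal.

Mask = 1 << 9 = 00001000000000
Bit 9 of A is 1; XOR with the mask flips it to 0.
  00111001111000
^ 00001000000000
----------------
  00110001111000

Answer: 00110001111000 (3192)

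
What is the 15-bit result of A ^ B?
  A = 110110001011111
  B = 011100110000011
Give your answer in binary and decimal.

Apply ^ to each column (1 where bits differ):
  110110001011111
^ 011100110000011
-----------------
  101010111011100

Answer: 101010111011100 (21980)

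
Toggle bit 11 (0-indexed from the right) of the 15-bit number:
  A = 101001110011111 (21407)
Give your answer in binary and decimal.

Mask = 1 << 11 = 000100000000000
Bit 11 of A is 0; XOR with the mask flips it to 1.
  101001110011111
^ 000100000000000
-----------------
  101101110011111

Answer: 101101110011111 (23455)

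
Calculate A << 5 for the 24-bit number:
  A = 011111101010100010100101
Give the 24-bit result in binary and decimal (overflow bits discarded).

Shift left by 5: drop the top 5 bit(s), append 5 zero(s) on the right.
  011111101010100010100101  ->  discard [01111], keep [1101010100010100101], append 00000
= 110101010001010010100000

Answer: 110101010001010010100000 (13964448)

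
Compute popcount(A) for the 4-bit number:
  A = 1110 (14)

1110
1-bits at positions (from bit 0 = LSB): 1, 2, 3
Count = 3

Answer: 3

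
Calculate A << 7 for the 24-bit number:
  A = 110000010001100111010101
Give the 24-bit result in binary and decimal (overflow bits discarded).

Shift left by 7: drop the top 7 bit(s), append 7 zero(s) on the right.
  110000010001100111010101  ->  discard [1100000], keep [10001100111010101], append 0000000
= 100011001110101010000000

Answer: 100011001110101010000000 (9235072)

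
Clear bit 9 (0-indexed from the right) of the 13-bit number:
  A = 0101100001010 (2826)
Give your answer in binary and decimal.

Mask = ~(1 << 9) = 1110111111111
Bit 9 of A is 1, so AND-ing with the mask clears it to 0.
  0101100001010
& 1110111111111
---------------
  0100100001010

Answer: 0100100001010 (2314)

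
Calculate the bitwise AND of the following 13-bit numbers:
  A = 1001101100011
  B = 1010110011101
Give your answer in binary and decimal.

Apply & to each column (1 only where both bits are 1):
  1001101100011
& 1010110011101
---------------
  1000100000001

Answer: 1000100000001 (4353)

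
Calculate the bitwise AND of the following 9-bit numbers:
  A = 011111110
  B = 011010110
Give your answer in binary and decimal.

Apply & to each column (1 only where both bits are 1):
  011111110
& 011010110
-----------
  011010110

Answer: 011010110 (214)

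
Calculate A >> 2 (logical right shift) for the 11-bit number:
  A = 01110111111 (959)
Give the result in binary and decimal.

Logical shift right by 2: drop the bottom 2 bit(s), prepend 2 zero(s) on the left.
  01110111111  ->  keep [011101111], discard [11], prepend 00
= 00011101111

Answer: 00011101111 (239)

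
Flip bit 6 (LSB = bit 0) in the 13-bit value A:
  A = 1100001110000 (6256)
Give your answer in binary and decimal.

Mask = 1 << 6 = 0000001000000
Bit 6 of A is 1; XOR with the mask flips it to 0.
  1100001110000
^ 0000001000000
---------------
  1100000110000

Answer: 1100000110000 (6192)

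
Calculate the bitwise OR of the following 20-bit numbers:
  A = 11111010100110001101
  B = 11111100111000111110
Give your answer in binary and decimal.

Apply | to each column (1 where either bit is 1):
  11111010100110001101
| 11111100111000111110
----------------------
  11111110111110111111

Answer: 11111110111110111111 (1044415)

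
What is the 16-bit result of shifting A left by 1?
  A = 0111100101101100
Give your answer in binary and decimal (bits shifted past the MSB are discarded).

Shift left by 1: drop the top 1 bit(s), append 1 zero(s) on the right.
  0111100101101100  ->  discard [0], keep [111100101101100], append 0
= 1111001011011000

Answer: 1111001011011000 (62168)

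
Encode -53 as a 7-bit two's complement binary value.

1. Binary of +53:  0110101
2. Invert bits:     1001010
3. Add 1:           1001011

Answer: 1001011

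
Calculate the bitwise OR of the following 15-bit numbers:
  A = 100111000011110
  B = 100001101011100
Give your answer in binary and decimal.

Apply | to each column (1 where either bit is 1):
  100111000011110
| 100001101011100
-----------------
  100111101011110

Answer: 100111101011110 (20318)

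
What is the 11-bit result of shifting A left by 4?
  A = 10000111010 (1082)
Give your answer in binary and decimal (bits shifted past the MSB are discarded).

Shift left by 4: drop the top 4 bit(s), append 4 zero(s) on the right.
  10000111010  ->  discard [1000], keep [0111010], append 0000
= 01110100000

Answer: 01110100000 (928)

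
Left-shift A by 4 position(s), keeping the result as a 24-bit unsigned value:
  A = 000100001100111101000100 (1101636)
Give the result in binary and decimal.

Shift left by 4: drop the top 4 bit(s), append 4 zero(s) on the right.
  000100001100111101000100  ->  discard [0001], keep [00001100111101000100], append 0000
= 000011001111010001000000

Answer: 000011001111010001000000 (848960)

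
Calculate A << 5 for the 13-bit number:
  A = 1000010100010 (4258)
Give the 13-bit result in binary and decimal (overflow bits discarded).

Shift left by 5: drop the top 5 bit(s), append 5 zero(s) on the right.
  1000010100010  ->  discard [10000], keep [10100010], append 00000
= 1010001000000

Answer: 1010001000000 (5184)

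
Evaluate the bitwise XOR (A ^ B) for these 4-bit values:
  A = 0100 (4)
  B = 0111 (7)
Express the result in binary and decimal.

Apply ^ to each column (1 where bits differ):
  0100
^ 0111
------
  0011

Answer: 0011 (3)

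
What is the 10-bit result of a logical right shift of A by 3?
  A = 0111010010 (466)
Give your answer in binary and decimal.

Logical shift right by 3: drop the bottom 3 bit(s), prepend 3 zero(s) on the left.
  0111010010  ->  keep [0111010], discard [010], prepend 000
= 0000111010

Answer: 0000111010 (58)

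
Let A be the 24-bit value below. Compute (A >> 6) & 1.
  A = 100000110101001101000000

Bit 6 is the 7th from the right.
  100000110101001101000000
                   ^
That bit is 1.

Answer: 1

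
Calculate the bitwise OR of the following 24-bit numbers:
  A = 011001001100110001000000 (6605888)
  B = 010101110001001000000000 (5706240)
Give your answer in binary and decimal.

Apply | to each column (1 where either bit is 1):
  011001001100110001000000
| 010101110001001000000000
--------------------------
  011101111101111001000000

Answer: 011101111101111001000000 (7855680)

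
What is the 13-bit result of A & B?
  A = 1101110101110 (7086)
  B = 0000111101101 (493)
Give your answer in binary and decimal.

Apply & to each column (1 only where both bits are 1):
  1101110101110
& 0000111101101
---------------
  0000110101100

Answer: 0000110101100 (428)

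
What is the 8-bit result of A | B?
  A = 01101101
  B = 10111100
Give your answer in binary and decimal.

Apply | to each column (1 where either bit is 1):
  01101101
| 10111100
----------
  11111101

Answer: 11111101 (253)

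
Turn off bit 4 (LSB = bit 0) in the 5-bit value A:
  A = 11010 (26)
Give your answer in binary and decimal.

Mask = ~(1 << 4) = 01111
Bit 4 of A is 1, so AND-ing with the mask clears it to 0.
  11010
& 01111
-------
  01010

Answer: 01010 (10)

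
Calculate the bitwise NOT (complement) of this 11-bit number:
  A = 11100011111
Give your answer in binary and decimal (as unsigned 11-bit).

Flip each bit (0->1, 1->0):
  11100011111
  00011100000

Answer: 00011100000 (224)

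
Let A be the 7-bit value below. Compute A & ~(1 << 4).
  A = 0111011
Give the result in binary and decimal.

Mask = ~(1 << 4) = 1101111
Bit 4 of A is 1, so AND-ing with the mask clears it to 0.
  0111011
& 1101111
---------
  0101011

Answer: 0101011 (43)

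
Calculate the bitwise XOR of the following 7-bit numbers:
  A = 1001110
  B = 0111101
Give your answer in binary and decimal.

Apply ^ to each column (1 where bits differ):
  1001110
^ 0111101
---------
  1110011

Answer: 1110011 (115)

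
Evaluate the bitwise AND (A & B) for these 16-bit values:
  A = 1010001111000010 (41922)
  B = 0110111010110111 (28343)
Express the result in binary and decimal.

Apply & to each column (1 only where both bits are 1):
  1010001111000010
& 0110111010110111
------------------
  0010001010000010

Answer: 0010001010000010 (8834)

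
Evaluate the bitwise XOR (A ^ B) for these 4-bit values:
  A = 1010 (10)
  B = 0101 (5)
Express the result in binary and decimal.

Apply ^ to each column (1 where bits differ):
  1010
^ 0101
------
  1111

Answer: 1111 (15)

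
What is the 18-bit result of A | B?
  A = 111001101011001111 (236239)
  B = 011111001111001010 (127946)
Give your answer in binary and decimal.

Apply | to each column (1 where either bit is 1):
  111001101011001111
| 011111001111001010
--------------------
  111111101111001111

Answer: 111111101111001111 (261071)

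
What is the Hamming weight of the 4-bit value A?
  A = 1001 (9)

1001
1-bits at positions (from bit 0 = LSB): 0, 3
Count = 2

Answer: 2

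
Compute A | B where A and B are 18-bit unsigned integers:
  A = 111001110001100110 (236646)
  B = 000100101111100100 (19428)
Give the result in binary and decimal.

Apply | to each column (1 where either bit is 1):
  111001110001100110
| 000100101111100100
--------------------
  111101111111100110

Answer: 111101111111100110 (253926)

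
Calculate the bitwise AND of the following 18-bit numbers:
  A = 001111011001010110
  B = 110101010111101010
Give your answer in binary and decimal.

Apply & to each column (1 only where both bits are 1):
  001111011001010110
& 110101010111101010
--------------------
  000101010001000010

Answer: 000101010001000010 (21570)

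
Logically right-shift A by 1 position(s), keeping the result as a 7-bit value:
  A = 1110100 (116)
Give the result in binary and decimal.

Logical shift right by 1: drop the bottom 1 bit(s), prepend 1 zero(s) on the left.
  1110100  ->  keep [111010], discard [0], prepend 0
= 0111010

Answer: 0111010 (58)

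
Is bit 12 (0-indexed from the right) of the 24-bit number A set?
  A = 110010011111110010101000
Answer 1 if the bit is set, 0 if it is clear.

Bit 12 is the 13th from the right.
  110010011111110010101000
             ^
That bit is 1.

Answer: 1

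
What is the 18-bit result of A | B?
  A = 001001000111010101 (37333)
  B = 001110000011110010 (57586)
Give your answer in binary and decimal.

Apply | to each column (1 where either bit is 1):
  001001000111010101
| 001110000011110010
--------------------
  001111000111110111

Answer: 001111000111110111 (61943)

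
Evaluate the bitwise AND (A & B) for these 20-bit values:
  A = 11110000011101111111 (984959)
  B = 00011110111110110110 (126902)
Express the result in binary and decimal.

Apply & to each column (1 only where both bits are 1):
  11110000011101111111
& 00011110111110110110
----------------------
  00010000011100110110

Answer: 00010000011100110110 (67382)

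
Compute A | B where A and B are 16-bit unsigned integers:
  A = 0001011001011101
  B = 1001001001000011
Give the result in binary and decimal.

Apply | to each column (1 where either bit is 1):
  0001011001011101
| 1001001001000011
------------------
  1001011001011111

Answer: 1001011001011111 (38495)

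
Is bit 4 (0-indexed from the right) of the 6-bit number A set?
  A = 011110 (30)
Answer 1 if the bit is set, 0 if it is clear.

Bit 4 is the 5th from the right.
  011110
   ^
That bit is 1.

Answer: 1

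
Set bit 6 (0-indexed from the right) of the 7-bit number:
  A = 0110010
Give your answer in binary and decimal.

Mask = 1 << 6 = 1000000
Bit 6 of A is 0, so OR-ing with the mask flips it to 1.
  0110010
| 1000000
---------
  1110010

Answer: 1110010 (114)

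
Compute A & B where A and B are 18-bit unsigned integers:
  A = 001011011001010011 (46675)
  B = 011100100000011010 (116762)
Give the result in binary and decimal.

Apply & to each column (1 only where both bits are 1):
  001011011001010011
& 011100100000011010
--------------------
  001000000000010010

Answer: 001000000000010010 (32786)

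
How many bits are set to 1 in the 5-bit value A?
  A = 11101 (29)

11101
1-bits at positions (from bit 0 = LSB): 0, 2, 3, 4
Count = 4

Answer: 4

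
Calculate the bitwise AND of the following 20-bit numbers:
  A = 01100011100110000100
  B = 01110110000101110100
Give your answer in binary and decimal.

Apply & to each column (1 only where both bits are 1):
  01100011100110000100
& 01110110000101110100
----------------------
  01100010000100000100

Answer: 01100010000100000100 (401668)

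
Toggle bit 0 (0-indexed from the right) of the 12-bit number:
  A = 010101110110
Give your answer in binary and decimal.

Mask = 1 << 0 = 000000000001
Bit 0 of A is 0; XOR with the mask flips it to 1.
  010101110110
^ 000000000001
--------------
  010101110111

Answer: 010101110111 (1399)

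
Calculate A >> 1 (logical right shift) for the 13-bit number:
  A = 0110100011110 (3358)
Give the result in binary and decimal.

Logical shift right by 1: drop the bottom 1 bit(s), prepend 1 zero(s) on the left.
  0110100011110  ->  keep [011010001111], discard [0], prepend 0
= 0011010001111

Answer: 0011010001111 (1679)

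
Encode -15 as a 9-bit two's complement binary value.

1. Binary of +15:  000001111
2. Invert bits:     111110000
3. Add 1:           111110001

Answer: 111110001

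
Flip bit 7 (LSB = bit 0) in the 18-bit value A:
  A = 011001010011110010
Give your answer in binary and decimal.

Mask = 1 << 7 = 000000000010000000
Bit 7 of A is 1; XOR with the mask flips it to 0.
  011001010011110010
^ 000000000010000000
--------------------
  011001010001110010

Answer: 011001010001110010 (103538)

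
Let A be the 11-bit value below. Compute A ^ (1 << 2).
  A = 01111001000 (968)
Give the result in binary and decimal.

Mask = 1 << 2 = 00000000100
Bit 2 of A is 0; XOR with the mask flips it to 1.
  01111001000
^ 00000000100
-------------
  01111001100

Answer: 01111001100 (972)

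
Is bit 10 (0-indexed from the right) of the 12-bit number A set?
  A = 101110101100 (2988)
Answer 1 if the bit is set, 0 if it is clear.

Bit 10 is the 11th from the right.
  101110101100
   ^
That bit is 0.

Answer: 0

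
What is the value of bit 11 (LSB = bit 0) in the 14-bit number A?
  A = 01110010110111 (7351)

Bit 11 is the 12th from the right.
  01110010110111
    ^
That bit is 1.

Answer: 1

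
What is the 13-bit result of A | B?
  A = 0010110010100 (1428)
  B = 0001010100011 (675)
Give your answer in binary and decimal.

Apply | to each column (1 where either bit is 1):
  0010110010100
| 0001010100011
---------------
  0011110110111

Answer: 0011110110111 (1975)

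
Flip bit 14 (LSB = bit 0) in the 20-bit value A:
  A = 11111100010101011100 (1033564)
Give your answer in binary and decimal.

Mask = 1 << 14 = 00000100000000000000
Bit 14 of A is 1; XOR with the mask flips it to 0.
  11111100010101011100
^ 00000100000000000000
----------------------
  11111000010101011100

Answer: 11111000010101011100 (1017180)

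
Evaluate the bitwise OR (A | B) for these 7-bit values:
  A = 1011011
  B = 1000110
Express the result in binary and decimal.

Apply | to each column (1 where either bit is 1):
  1011011
| 1000110
---------
  1011111

Answer: 1011111 (95)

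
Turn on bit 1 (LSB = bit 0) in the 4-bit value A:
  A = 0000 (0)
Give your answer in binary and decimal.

Mask = 1 << 1 = 0010
Bit 1 of A is 0, so OR-ing with the mask flips it to 1.
  0000
| 0010
------
  0010

Answer: 0010 (2)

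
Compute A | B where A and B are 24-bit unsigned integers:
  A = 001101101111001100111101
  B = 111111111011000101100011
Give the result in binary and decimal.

Apply | to each column (1 where either bit is 1):
  001101101111001100111101
| 111111111011000101100011
--------------------------
  111111111111001101111111

Answer: 111111111111001101111111 (16774015)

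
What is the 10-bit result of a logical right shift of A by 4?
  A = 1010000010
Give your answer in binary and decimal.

Logical shift right by 4: drop the bottom 4 bit(s), prepend 4 zero(s) on the left.
  1010000010  ->  keep [101000], discard [0010], prepend 0000
= 0000101000

Answer: 0000101000 (40)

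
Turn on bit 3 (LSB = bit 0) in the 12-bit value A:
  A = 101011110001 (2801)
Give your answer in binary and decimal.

Mask = 1 << 3 = 000000001000
Bit 3 of A is 0, so OR-ing with the mask flips it to 1.
  101011110001
| 000000001000
--------------
  101011111001

Answer: 101011111001 (2809)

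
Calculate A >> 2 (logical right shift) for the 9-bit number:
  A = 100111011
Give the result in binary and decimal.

Logical shift right by 2: drop the bottom 2 bit(s), prepend 2 zero(s) on the left.
  100111011  ->  keep [1001110], discard [11], prepend 00
= 001001110

Answer: 001001110 (78)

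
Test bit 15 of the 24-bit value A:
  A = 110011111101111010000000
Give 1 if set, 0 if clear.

Bit 15 is the 16th from the right.
  110011111101111010000000
          ^
That bit is 1.

Answer: 1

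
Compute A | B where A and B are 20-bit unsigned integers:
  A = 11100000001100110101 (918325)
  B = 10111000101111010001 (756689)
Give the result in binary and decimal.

Apply | to each column (1 where either bit is 1):
  11100000001100110101
| 10111000101111010001
----------------------
  11111000101111110101

Answer: 11111000101111110101 (1018869)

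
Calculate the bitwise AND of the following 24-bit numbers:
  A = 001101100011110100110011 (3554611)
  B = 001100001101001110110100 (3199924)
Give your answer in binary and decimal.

Apply & to each column (1 only where both bits are 1):
  001101100011110100110011
& 001100001101001110110100
--------------------------
  001100000001000100110000

Answer: 001100000001000100110000 (3150128)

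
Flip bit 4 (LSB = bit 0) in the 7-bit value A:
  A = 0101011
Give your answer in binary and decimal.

Mask = 1 << 4 = 0010000
Bit 4 of A is 0; XOR with the mask flips it to 1.
  0101011
^ 0010000
---------
  0111011

Answer: 0111011 (59)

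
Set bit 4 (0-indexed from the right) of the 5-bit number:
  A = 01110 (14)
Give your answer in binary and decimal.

Mask = 1 << 4 = 10000
Bit 4 of A is 0, so OR-ing with the mask flips it to 1.
  01110
| 10000
-------
  11110

Answer: 11110 (30)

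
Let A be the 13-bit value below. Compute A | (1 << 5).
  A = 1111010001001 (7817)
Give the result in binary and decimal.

Mask = 1 << 5 = 0000000100000
Bit 5 of A is 0, so OR-ing with the mask flips it to 1.
  1111010001001
| 0000000100000
---------------
  1111010101001

Answer: 1111010101001 (7849)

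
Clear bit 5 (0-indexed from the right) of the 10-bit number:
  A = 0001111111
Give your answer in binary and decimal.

Mask = ~(1 << 5) = 1111011111
Bit 5 of A is 1, so AND-ing with the mask clears it to 0.
  0001111111
& 1111011111
------------
  0001011111

Answer: 0001011111 (95)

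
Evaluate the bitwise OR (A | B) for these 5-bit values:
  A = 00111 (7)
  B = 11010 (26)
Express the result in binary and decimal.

Apply | to each column (1 where either bit is 1):
  00111
| 11010
-------
  11111

Answer: 11111 (31)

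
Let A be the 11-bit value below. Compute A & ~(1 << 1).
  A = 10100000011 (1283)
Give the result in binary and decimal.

Mask = ~(1 << 1) = 11111111101
Bit 1 of A is 1, so AND-ing with the mask clears it to 0.
  10100000011
& 11111111101
-------------
  10100000001

Answer: 10100000001 (1281)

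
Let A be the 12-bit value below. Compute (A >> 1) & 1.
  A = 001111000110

Bit 1 is the 2nd from the right.
  001111000110
            ^
That bit is 1.

Answer: 1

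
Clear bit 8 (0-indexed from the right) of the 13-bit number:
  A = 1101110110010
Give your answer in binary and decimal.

Mask = ~(1 << 8) = 1111011111111
Bit 8 of A is 1, so AND-ing with the mask clears it to 0.
  1101110110010
& 1111011111111
---------------
  1101010110010

Answer: 1101010110010 (6834)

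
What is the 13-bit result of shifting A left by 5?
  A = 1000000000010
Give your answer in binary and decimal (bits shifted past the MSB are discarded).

Shift left by 5: drop the top 5 bit(s), append 5 zero(s) on the right.
  1000000000010  ->  discard [10000], keep [00000010], append 00000
= 0000001000000

Answer: 0000001000000 (64)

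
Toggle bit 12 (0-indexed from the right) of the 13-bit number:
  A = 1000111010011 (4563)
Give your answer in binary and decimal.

Mask = 1 << 12 = 1000000000000
Bit 12 of A is 1; XOR with the mask flips it to 0.
  1000111010011
^ 1000000000000
---------------
  0000111010011

Answer: 0000111010011 (467)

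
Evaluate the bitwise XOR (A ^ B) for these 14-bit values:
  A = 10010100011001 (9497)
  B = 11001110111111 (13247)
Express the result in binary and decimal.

Apply ^ to each column (1 where bits differ):
  10010100011001
^ 11001110111111
----------------
  01011010100110

Answer: 01011010100110 (5798)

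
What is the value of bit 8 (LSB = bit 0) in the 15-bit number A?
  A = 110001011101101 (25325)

Bit 8 is the 9th from the right.
  110001011101101
        ^
That bit is 0.

Answer: 0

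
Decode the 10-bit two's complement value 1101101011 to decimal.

MSB is 1, so the value is negative. Find the magnitude:
1. Invert bits:  0010010100
2. Add 1:        0010010101  = 149
3. Apply sign:   -149

Answer: -149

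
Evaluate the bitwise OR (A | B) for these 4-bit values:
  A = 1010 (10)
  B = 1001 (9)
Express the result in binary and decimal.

Apply | to each column (1 where either bit is 1):
  1010
| 1001
------
  1011

Answer: 1011 (11)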